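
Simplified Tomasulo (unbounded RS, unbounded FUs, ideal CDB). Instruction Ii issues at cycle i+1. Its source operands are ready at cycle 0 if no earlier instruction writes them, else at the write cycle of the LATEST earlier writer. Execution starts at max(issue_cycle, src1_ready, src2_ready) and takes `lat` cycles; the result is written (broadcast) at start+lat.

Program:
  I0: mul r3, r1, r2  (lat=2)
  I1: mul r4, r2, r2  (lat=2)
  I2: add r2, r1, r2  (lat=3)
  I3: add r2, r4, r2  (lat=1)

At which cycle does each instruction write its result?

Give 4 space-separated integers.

Answer: 3 4 6 7

Derivation:
I0 mul r3: issue@1 deps=(None,None) exec_start@1 write@3
I1 mul r4: issue@2 deps=(None,None) exec_start@2 write@4
I2 add r2: issue@3 deps=(None,None) exec_start@3 write@6
I3 add r2: issue@4 deps=(1,2) exec_start@6 write@7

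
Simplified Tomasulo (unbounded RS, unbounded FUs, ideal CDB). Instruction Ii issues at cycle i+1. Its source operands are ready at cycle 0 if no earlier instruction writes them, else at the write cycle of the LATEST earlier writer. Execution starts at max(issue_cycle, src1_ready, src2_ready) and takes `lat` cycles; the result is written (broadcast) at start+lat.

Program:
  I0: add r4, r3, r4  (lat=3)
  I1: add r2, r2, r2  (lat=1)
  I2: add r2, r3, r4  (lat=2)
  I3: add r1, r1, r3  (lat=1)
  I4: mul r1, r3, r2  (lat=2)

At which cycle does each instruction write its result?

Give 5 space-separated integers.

Answer: 4 3 6 5 8

Derivation:
I0 add r4: issue@1 deps=(None,None) exec_start@1 write@4
I1 add r2: issue@2 deps=(None,None) exec_start@2 write@3
I2 add r2: issue@3 deps=(None,0) exec_start@4 write@6
I3 add r1: issue@4 deps=(None,None) exec_start@4 write@5
I4 mul r1: issue@5 deps=(None,2) exec_start@6 write@8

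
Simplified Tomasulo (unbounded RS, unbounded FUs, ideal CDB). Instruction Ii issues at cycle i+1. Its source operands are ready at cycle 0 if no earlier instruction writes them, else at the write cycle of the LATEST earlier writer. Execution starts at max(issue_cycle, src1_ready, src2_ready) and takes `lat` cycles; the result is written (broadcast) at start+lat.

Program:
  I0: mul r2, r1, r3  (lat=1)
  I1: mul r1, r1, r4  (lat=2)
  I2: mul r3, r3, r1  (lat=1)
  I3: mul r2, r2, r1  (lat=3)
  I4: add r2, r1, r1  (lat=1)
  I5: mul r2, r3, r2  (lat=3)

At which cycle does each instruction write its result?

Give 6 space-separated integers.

Answer: 2 4 5 7 6 9

Derivation:
I0 mul r2: issue@1 deps=(None,None) exec_start@1 write@2
I1 mul r1: issue@2 deps=(None,None) exec_start@2 write@4
I2 mul r3: issue@3 deps=(None,1) exec_start@4 write@5
I3 mul r2: issue@4 deps=(0,1) exec_start@4 write@7
I4 add r2: issue@5 deps=(1,1) exec_start@5 write@6
I5 mul r2: issue@6 deps=(2,4) exec_start@6 write@9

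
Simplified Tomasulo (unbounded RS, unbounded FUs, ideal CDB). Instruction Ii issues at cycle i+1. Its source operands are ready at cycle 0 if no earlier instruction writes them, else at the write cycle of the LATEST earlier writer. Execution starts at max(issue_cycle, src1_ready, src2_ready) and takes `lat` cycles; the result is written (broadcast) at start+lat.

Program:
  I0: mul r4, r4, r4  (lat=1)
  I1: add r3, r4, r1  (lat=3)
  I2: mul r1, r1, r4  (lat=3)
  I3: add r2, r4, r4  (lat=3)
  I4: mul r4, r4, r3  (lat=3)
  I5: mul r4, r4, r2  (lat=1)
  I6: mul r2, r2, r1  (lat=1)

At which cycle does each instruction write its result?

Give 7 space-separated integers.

I0 mul r4: issue@1 deps=(None,None) exec_start@1 write@2
I1 add r3: issue@2 deps=(0,None) exec_start@2 write@5
I2 mul r1: issue@3 deps=(None,0) exec_start@3 write@6
I3 add r2: issue@4 deps=(0,0) exec_start@4 write@7
I4 mul r4: issue@5 deps=(0,1) exec_start@5 write@8
I5 mul r4: issue@6 deps=(4,3) exec_start@8 write@9
I6 mul r2: issue@7 deps=(3,2) exec_start@7 write@8

Answer: 2 5 6 7 8 9 8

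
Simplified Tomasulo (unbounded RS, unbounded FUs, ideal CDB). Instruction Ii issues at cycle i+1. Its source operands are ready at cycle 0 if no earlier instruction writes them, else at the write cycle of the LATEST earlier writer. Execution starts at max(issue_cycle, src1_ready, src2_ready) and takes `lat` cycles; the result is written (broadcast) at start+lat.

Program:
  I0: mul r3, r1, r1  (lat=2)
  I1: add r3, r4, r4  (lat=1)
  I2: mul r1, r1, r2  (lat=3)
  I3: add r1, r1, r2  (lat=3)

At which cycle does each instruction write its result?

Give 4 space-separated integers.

I0 mul r3: issue@1 deps=(None,None) exec_start@1 write@3
I1 add r3: issue@2 deps=(None,None) exec_start@2 write@3
I2 mul r1: issue@3 deps=(None,None) exec_start@3 write@6
I3 add r1: issue@4 deps=(2,None) exec_start@6 write@9

Answer: 3 3 6 9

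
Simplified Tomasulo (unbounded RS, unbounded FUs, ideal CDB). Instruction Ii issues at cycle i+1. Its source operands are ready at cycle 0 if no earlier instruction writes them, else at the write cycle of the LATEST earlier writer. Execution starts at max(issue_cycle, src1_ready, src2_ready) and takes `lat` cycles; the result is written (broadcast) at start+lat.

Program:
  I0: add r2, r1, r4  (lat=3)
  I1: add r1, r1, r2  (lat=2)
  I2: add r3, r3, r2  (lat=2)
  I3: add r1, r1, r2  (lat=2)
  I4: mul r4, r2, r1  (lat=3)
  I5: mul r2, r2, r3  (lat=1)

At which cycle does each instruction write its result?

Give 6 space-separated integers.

I0 add r2: issue@1 deps=(None,None) exec_start@1 write@4
I1 add r1: issue@2 deps=(None,0) exec_start@4 write@6
I2 add r3: issue@3 deps=(None,0) exec_start@4 write@6
I3 add r1: issue@4 deps=(1,0) exec_start@6 write@8
I4 mul r4: issue@5 deps=(0,3) exec_start@8 write@11
I5 mul r2: issue@6 deps=(0,2) exec_start@6 write@7

Answer: 4 6 6 8 11 7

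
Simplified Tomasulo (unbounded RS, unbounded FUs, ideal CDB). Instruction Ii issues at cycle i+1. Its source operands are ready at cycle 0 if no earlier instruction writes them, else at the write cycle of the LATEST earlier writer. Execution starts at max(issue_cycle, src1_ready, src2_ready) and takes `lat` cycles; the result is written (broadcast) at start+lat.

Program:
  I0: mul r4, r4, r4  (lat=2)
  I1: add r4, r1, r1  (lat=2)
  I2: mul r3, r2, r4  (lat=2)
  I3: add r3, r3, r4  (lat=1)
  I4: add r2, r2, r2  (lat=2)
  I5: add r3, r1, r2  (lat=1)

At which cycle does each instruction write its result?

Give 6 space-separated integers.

Answer: 3 4 6 7 7 8

Derivation:
I0 mul r4: issue@1 deps=(None,None) exec_start@1 write@3
I1 add r4: issue@2 deps=(None,None) exec_start@2 write@4
I2 mul r3: issue@3 deps=(None,1) exec_start@4 write@6
I3 add r3: issue@4 deps=(2,1) exec_start@6 write@7
I4 add r2: issue@5 deps=(None,None) exec_start@5 write@7
I5 add r3: issue@6 deps=(None,4) exec_start@7 write@8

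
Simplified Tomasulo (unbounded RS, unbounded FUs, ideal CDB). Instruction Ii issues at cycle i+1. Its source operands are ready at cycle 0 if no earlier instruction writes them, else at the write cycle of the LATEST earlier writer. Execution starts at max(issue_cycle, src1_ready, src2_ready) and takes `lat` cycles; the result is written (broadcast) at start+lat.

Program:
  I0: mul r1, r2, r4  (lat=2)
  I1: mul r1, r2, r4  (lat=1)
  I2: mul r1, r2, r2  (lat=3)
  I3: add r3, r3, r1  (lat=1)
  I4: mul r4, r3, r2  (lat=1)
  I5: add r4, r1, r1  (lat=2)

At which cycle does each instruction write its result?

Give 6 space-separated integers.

I0 mul r1: issue@1 deps=(None,None) exec_start@1 write@3
I1 mul r1: issue@2 deps=(None,None) exec_start@2 write@3
I2 mul r1: issue@3 deps=(None,None) exec_start@3 write@6
I3 add r3: issue@4 deps=(None,2) exec_start@6 write@7
I4 mul r4: issue@5 deps=(3,None) exec_start@7 write@8
I5 add r4: issue@6 deps=(2,2) exec_start@6 write@8

Answer: 3 3 6 7 8 8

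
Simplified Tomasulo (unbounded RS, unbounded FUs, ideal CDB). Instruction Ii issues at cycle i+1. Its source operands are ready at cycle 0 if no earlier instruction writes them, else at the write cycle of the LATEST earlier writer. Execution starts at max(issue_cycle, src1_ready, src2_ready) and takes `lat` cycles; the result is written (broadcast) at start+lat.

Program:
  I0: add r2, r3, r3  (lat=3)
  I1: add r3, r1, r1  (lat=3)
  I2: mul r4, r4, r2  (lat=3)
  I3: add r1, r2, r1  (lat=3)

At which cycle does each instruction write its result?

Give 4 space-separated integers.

I0 add r2: issue@1 deps=(None,None) exec_start@1 write@4
I1 add r3: issue@2 deps=(None,None) exec_start@2 write@5
I2 mul r4: issue@3 deps=(None,0) exec_start@4 write@7
I3 add r1: issue@4 deps=(0,None) exec_start@4 write@7

Answer: 4 5 7 7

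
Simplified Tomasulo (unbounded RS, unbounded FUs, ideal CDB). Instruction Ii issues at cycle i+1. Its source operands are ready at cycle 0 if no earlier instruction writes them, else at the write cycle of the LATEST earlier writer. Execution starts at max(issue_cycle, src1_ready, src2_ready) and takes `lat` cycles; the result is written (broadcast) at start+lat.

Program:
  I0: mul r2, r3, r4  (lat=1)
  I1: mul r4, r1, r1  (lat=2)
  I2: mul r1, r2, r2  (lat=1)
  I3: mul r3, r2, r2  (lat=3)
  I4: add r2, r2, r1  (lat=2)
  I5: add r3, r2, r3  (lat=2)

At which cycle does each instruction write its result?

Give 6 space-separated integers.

Answer: 2 4 4 7 7 9

Derivation:
I0 mul r2: issue@1 deps=(None,None) exec_start@1 write@2
I1 mul r4: issue@2 deps=(None,None) exec_start@2 write@4
I2 mul r1: issue@3 deps=(0,0) exec_start@3 write@4
I3 mul r3: issue@4 deps=(0,0) exec_start@4 write@7
I4 add r2: issue@5 deps=(0,2) exec_start@5 write@7
I5 add r3: issue@6 deps=(4,3) exec_start@7 write@9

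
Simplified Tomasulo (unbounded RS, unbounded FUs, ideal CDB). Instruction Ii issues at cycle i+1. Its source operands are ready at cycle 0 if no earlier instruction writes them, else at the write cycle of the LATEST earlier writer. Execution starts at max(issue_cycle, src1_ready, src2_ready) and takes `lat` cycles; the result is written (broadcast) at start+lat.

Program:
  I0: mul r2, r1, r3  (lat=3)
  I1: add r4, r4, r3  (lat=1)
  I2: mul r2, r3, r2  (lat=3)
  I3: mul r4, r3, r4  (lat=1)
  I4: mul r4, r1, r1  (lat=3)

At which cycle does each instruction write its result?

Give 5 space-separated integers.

Answer: 4 3 7 5 8

Derivation:
I0 mul r2: issue@1 deps=(None,None) exec_start@1 write@4
I1 add r4: issue@2 deps=(None,None) exec_start@2 write@3
I2 mul r2: issue@3 deps=(None,0) exec_start@4 write@7
I3 mul r4: issue@4 deps=(None,1) exec_start@4 write@5
I4 mul r4: issue@5 deps=(None,None) exec_start@5 write@8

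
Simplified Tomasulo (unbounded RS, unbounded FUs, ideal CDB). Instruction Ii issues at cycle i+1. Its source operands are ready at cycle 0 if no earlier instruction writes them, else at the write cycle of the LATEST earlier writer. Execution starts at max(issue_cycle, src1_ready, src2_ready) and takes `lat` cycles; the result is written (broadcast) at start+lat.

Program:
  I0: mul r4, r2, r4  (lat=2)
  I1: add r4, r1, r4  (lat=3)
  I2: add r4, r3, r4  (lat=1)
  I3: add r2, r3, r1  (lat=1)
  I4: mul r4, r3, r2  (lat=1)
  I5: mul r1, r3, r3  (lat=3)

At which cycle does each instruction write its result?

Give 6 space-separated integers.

I0 mul r4: issue@1 deps=(None,None) exec_start@1 write@3
I1 add r4: issue@2 deps=(None,0) exec_start@3 write@6
I2 add r4: issue@3 deps=(None,1) exec_start@6 write@7
I3 add r2: issue@4 deps=(None,None) exec_start@4 write@5
I4 mul r4: issue@5 deps=(None,3) exec_start@5 write@6
I5 mul r1: issue@6 deps=(None,None) exec_start@6 write@9

Answer: 3 6 7 5 6 9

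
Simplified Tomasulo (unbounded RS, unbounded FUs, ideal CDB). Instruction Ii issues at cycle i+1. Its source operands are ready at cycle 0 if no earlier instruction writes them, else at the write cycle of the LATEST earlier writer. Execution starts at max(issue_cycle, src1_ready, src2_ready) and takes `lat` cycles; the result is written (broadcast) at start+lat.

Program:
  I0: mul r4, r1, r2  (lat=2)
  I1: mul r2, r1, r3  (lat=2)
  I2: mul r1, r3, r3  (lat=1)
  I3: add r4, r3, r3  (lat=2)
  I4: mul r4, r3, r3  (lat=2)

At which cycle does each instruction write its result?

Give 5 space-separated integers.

Answer: 3 4 4 6 7

Derivation:
I0 mul r4: issue@1 deps=(None,None) exec_start@1 write@3
I1 mul r2: issue@2 deps=(None,None) exec_start@2 write@4
I2 mul r1: issue@3 deps=(None,None) exec_start@3 write@4
I3 add r4: issue@4 deps=(None,None) exec_start@4 write@6
I4 mul r4: issue@5 deps=(None,None) exec_start@5 write@7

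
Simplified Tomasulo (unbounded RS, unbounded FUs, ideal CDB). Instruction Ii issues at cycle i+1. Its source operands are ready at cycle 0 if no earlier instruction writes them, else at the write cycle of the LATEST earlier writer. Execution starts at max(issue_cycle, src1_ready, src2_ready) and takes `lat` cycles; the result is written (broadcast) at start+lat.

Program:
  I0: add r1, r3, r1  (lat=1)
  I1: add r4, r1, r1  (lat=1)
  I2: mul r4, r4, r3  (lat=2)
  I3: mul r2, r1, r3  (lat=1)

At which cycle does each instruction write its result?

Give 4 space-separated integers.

Answer: 2 3 5 5

Derivation:
I0 add r1: issue@1 deps=(None,None) exec_start@1 write@2
I1 add r4: issue@2 deps=(0,0) exec_start@2 write@3
I2 mul r4: issue@3 deps=(1,None) exec_start@3 write@5
I3 mul r2: issue@4 deps=(0,None) exec_start@4 write@5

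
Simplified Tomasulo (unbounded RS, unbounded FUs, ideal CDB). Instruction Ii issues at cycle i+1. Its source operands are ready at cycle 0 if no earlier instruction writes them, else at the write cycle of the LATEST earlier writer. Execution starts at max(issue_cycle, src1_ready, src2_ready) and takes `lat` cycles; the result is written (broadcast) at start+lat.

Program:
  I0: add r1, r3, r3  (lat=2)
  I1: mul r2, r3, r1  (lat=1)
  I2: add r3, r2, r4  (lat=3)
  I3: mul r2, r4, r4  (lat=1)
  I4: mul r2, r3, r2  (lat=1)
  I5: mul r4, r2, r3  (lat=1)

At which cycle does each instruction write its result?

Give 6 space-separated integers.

Answer: 3 4 7 5 8 9

Derivation:
I0 add r1: issue@1 deps=(None,None) exec_start@1 write@3
I1 mul r2: issue@2 deps=(None,0) exec_start@3 write@4
I2 add r3: issue@3 deps=(1,None) exec_start@4 write@7
I3 mul r2: issue@4 deps=(None,None) exec_start@4 write@5
I4 mul r2: issue@5 deps=(2,3) exec_start@7 write@8
I5 mul r4: issue@6 deps=(4,2) exec_start@8 write@9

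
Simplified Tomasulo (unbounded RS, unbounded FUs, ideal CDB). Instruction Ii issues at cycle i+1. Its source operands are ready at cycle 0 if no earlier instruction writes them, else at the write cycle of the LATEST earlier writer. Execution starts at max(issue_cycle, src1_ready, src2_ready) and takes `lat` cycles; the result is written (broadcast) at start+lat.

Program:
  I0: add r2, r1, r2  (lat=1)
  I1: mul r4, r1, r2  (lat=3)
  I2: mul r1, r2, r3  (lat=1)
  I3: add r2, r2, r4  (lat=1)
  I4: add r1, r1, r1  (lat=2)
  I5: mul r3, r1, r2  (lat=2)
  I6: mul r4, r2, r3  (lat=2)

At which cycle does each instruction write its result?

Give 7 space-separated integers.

I0 add r2: issue@1 deps=(None,None) exec_start@1 write@2
I1 mul r4: issue@2 deps=(None,0) exec_start@2 write@5
I2 mul r1: issue@3 deps=(0,None) exec_start@3 write@4
I3 add r2: issue@4 deps=(0,1) exec_start@5 write@6
I4 add r1: issue@5 deps=(2,2) exec_start@5 write@7
I5 mul r3: issue@6 deps=(4,3) exec_start@7 write@9
I6 mul r4: issue@7 deps=(3,5) exec_start@9 write@11

Answer: 2 5 4 6 7 9 11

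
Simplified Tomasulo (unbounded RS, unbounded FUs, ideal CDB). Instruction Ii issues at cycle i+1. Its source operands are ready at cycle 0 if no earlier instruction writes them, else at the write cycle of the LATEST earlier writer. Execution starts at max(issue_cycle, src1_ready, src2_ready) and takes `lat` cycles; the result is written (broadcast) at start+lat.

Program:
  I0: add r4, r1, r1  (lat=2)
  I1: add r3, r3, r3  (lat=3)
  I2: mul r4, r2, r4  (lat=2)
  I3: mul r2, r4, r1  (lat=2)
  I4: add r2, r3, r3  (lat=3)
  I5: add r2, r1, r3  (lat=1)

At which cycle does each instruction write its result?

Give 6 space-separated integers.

I0 add r4: issue@1 deps=(None,None) exec_start@1 write@3
I1 add r3: issue@2 deps=(None,None) exec_start@2 write@5
I2 mul r4: issue@3 deps=(None,0) exec_start@3 write@5
I3 mul r2: issue@4 deps=(2,None) exec_start@5 write@7
I4 add r2: issue@5 deps=(1,1) exec_start@5 write@8
I5 add r2: issue@6 deps=(None,1) exec_start@6 write@7

Answer: 3 5 5 7 8 7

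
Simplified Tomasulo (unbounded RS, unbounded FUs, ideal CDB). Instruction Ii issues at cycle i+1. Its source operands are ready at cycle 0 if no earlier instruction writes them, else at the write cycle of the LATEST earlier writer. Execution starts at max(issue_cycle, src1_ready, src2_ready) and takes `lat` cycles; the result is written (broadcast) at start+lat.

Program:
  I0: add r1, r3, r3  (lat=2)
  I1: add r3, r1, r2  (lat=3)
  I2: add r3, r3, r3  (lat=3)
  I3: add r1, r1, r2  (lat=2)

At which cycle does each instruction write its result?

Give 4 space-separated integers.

Answer: 3 6 9 6

Derivation:
I0 add r1: issue@1 deps=(None,None) exec_start@1 write@3
I1 add r3: issue@2 deps=(0,None) exec_start@3 write@6
I2 add r3: issue@3 deps=(1,1) exec_start@6 write@9
I3 add r1: issue@4 deps=(0,None) exec_start@4 write@6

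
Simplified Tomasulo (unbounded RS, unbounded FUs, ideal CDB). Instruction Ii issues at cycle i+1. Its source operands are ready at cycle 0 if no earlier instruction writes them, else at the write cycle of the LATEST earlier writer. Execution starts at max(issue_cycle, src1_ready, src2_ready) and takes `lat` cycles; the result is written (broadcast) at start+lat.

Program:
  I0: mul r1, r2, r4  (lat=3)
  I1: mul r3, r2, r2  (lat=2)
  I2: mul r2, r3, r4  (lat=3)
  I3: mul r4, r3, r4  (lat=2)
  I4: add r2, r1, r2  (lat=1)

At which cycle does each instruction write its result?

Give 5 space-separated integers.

I0 mul r1: issue@1 deps=(None,None) exec_start@1 write@4
I1 mul r3: issue@2 deps=(None,None) exec_start@2 write@4
I2 mul r2: issue@3 deps=(1,None) exec_start@4 write@7
I3 mul r4: issue@4 deps=(1,None) exec_start@4 write@6
I4 add r2: issue@5 deps=(0,2) exec_start@7 write@8

Answer: 4 4 7 6 8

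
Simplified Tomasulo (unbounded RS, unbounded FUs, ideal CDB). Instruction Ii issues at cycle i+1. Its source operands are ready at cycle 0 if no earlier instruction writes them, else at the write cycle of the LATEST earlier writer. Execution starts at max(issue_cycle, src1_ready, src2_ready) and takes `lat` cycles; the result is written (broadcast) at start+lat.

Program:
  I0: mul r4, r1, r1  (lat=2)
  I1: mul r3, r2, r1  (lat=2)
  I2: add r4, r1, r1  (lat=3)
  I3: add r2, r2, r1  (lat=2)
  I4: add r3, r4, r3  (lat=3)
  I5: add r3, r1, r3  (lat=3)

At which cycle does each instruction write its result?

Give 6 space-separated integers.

Answer: 3 4 6 6 9 12

Derivation:
I0 mul r4: issue@1 deps=(None,None) exec_start@1 write@3
I1 mul r3: issue@2 deps=(None,None) exec_start@2 write@4
I2 add r4: issue@3 deps=(None,None) exec_start@3 write@6
I3 add r2: issue@4 deps=(None,None) exec_start@4 write@6
I4 add r3: issue@5 deps=(2,1) exec_start@6 write@9
I5 add r3: issue@6 deps=(None,4) exec_start@9 write@12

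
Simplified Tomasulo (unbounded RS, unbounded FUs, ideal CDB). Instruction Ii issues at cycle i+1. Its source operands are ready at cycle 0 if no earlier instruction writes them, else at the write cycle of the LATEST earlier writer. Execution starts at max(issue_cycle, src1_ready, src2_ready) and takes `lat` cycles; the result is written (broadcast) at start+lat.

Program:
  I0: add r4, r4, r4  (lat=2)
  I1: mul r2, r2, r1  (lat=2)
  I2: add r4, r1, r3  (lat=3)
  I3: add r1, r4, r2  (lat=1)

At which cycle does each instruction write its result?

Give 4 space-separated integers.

Answer: 3 4 6 7

Derivation:
I0 add r4: issue@1 deps=(None,None) exec_start@1 write@3
I1 mul r2: issue@2 deps=(None,None) exec_start@2 write@4
I2 add r4: issue@3 deps=(None,None) exec_start@3 write@6
I3 add r1: issue@4 deps=(2,1) exec_start@6 write@7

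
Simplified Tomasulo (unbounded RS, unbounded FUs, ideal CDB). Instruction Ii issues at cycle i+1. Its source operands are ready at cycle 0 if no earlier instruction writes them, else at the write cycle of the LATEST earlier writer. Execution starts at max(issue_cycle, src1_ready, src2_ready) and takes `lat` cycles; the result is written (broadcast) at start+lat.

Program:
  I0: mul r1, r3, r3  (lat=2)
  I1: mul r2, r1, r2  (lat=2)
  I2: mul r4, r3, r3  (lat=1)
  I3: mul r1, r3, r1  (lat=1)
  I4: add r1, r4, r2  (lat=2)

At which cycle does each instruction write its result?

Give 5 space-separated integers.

I0 mul r1: issue@1 deps=(None,None) exec_start@1 write@3
I1 mul r2: issue@2 deps=(0,None) exec_start@3 write@5
I2 mul r4: issue@3 deps=(None,None) exec_start@3 write@4
I3 mul r1: issue@4 deps=(None,0) exec_start@4 write@5
I4 add r1: issue@5 deps=(2,1) exec_start@5 write@7

Answer: 3 5 4 5 7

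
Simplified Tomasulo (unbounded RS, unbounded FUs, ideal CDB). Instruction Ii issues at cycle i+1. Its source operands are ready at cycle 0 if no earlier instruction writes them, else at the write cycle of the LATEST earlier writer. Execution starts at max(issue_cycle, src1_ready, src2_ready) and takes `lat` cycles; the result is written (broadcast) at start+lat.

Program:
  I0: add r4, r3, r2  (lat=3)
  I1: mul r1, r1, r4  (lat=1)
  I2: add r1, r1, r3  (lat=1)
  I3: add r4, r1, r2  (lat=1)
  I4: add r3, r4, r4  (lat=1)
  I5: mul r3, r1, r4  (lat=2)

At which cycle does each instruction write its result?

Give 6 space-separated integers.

Answer: 4 5 6 7 8 9

Derivation:
I0 add r4: issue@1 deps=(None,None) exec_start@1 write@4
I1 mul r1: issue@2 deps=(None,0) exec_start@4 write@5
I2 add r1: issue@3 deps=(1,None) exec_start@5 write@6
I3 add r4: issue@4 deps=(2,None) exec_start@6 write@7
I4 add r3: issue@5 deps=(3,3) exec_start@7 write@8
I5 mul r3: issue@6 deps=(2,3) exec_start@7 write@9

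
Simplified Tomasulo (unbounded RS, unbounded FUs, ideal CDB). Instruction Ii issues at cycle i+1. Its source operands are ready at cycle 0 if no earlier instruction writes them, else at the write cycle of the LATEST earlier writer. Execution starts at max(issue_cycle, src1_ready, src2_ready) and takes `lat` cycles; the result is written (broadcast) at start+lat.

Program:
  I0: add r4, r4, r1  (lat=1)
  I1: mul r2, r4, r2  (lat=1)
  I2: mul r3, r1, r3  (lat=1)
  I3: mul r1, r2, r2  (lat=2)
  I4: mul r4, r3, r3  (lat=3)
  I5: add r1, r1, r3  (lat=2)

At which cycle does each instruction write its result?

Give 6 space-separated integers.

Answer: 2 3 4 6 8 8

Derivation:
I0 add r4: issue@1 deps=(None,None) exec_start@1 write@2
I1 mul r2: issue@2 deps=(0,None) exec_start@2 write@3
I2 mul r3: issue@3 deps=(None,None) exec_start@3 write@4
I3 mul r1: issue@4 deps=(1,1) exec_start@4 write@6
I4 mul r4: issue@5 deps=(2,2) exec_start@5 write@8
I5 add r1: issue@6 deps=(3,2) exec_start@6 write@8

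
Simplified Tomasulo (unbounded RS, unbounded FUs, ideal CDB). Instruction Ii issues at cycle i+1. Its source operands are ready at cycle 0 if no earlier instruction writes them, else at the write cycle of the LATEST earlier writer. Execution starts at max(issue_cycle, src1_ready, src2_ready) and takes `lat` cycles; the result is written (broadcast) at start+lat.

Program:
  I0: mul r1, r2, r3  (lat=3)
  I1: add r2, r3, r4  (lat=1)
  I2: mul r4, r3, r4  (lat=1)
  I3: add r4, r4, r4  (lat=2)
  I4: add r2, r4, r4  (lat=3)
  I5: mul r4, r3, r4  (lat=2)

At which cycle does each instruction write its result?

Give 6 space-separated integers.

I0 mul r1: issue@1 deps=(None,None) exec_start@1 write@4
I1 add r2: issue@2 deps=(None,None) exec_start@2 write@3
I2 mul r4: issue@3 deps=(None,None) exec_start@3 write@4
I3 add r4: issue@4 deps=(2,2) exec_start@4 write@6
I4 add r2: issue@5 deps=(3,3) exec_start@6 write@9
I5 mul r4: issue@6 deps=(None,3) exec_start@6 write@8

Answer: 4 3 4 6 9 8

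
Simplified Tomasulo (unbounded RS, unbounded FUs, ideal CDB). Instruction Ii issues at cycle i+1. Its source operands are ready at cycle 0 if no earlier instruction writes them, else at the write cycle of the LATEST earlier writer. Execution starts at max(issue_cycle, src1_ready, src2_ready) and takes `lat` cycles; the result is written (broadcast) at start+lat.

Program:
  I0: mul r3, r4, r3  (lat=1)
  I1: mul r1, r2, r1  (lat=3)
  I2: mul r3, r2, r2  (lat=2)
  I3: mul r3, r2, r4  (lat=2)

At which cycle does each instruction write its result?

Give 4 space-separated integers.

I0 mul r3: issue@1 deps=(None,None) exec_start@1 write@2
I1 mul r1: issue@2 deps=(None,None) exec_start@2 write@5
I2 mul r3: issue@3 deps=(None,None) exec_start@3 write@5
I3 mul r3: issue@4 deps=(None,None) exec_start@4 write@6

Answer: 2 5 5 6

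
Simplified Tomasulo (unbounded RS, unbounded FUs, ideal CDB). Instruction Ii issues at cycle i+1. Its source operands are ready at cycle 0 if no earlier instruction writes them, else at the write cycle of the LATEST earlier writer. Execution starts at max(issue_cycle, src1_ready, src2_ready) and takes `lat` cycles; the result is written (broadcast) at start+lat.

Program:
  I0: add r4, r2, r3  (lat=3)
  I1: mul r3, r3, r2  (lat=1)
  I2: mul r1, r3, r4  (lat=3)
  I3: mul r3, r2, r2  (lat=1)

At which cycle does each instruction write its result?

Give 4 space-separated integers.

I0 add r4: issue@1 deps=(None,None) exec_start@1 write@4
I1 mul r3: issue@2 deps=(None,None) exec_start@2 write@3
I2 mul r1: issue@3 deps=(1,0) exec_start@4 write@7
I3 mul r3: issue@4 deps=(None,None) exec_start@4 write@5

Answer: 4 3 7 5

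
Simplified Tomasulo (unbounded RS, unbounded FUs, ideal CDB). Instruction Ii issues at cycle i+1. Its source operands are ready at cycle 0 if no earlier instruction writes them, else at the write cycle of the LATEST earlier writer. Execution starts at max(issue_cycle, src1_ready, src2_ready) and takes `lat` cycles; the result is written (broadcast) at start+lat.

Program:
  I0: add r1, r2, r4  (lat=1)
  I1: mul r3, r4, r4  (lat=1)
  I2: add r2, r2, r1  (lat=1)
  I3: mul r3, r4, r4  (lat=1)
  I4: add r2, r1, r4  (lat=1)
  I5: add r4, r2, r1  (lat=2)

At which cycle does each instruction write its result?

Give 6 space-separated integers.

I0 add r1: issue@1 deps=(None,None) exec_start@1 write@2
I1 mul r3: issue@2 deps=(None,None) exec_start@2 write@3
I2 add r2: issue@3 deps=(None,0) exec_start@3 write@4
I3 mul r3: issue@4 deps=(None,None) exec_start@4 write@5
I4 add r2: issue@5 deps=(0,None) exec_start@5 write@6
I5 add r4: issue@6 deps=(4,0) exec_start@6 write@8

Answer: 2 3 4 5 6 8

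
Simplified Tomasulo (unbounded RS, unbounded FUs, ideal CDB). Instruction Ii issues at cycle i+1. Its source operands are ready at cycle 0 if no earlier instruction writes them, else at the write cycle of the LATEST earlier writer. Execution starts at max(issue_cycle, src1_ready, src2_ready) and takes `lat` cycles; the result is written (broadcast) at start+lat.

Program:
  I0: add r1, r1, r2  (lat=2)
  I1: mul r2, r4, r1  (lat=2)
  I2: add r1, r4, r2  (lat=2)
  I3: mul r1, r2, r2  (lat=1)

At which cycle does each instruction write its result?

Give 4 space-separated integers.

Answer: 3 5 7 6

Derivation:
I0 add r1: issue@1 deps=(None,None) exec_start@1 write@3
I1 mul r2: issue@2 deps=(None,0) exec_start@3 write@5
I2 add r1: issue@3 deps=(None,1) exec_start@5 write@7
I3 mul r1: issue@4 deps=(1,1) exec_start@5 write@6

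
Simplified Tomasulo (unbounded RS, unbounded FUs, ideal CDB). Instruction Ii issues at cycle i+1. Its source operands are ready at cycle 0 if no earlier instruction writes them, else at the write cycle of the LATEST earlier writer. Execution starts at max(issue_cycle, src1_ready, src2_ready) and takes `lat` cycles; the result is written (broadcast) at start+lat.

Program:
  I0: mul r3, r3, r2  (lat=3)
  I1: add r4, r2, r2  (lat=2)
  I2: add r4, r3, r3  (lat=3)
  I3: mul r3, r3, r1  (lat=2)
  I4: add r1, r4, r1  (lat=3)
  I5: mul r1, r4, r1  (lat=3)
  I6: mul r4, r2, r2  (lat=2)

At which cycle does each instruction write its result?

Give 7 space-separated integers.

I0 mul r3: issue@1 deps=(None,None) exec_start@1 write@4
I1 add r4: issue@2 deps=(None,None) exec_start@2 write@4
I2 add r4: issue@3 deps=(0,0) exec_start@4 write@7
I3 mul r3: issue@4 deps=(0,None) exec_start@4 write@6
I4 add r1: issue@5 deps=(2,None) exec_start@7 write@10
I5 mul r1: issue@6 deps=(2,4) exec_start@10 write@13
I6 mul r4: issue@7 deps=(None,None) exec_start@7 write@9

Answer: 4 4 7 6 10 13 9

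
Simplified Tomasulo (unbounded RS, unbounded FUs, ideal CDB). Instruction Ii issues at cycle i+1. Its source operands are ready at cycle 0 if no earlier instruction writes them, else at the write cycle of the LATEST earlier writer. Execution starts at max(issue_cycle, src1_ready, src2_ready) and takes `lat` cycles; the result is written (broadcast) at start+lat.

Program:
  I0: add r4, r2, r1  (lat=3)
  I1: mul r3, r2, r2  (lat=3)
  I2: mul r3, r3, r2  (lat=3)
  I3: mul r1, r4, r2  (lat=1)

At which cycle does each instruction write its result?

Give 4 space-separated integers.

Answer: 4 5 8 5

Derivation:
I0 add r4: issue@1 deps=(None,None) exec_start@1 write@4
I1 mul r3: issue@2 deps=(None,None) exec_start@2 write@5
I2 mul r3: issue@3 deps=(1,None) exec_start@5 write@8
I3 mul r1: issue@4 deps=(0,None) exec_start@4 write@5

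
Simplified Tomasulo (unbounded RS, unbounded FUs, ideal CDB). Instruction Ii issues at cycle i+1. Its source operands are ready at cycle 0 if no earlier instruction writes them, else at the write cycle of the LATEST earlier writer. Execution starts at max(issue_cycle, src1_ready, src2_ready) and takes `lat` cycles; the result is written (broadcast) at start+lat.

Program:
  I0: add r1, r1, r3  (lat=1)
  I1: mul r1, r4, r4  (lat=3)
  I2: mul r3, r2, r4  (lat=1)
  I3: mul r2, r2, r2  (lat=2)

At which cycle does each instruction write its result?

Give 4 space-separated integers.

Answer: 2 5 4 6

Derivation:
I0 add r1: issue@1 deps=(None,None) exec_start@1 write@2
I1 mul r1: issue@2 deps=(None,None) exec_start@2 write@5
I2 mul r3: issue@3 deps=(None,None) exec_start@3 write@4
I3 mul r2: issue@4 deps=(None,None) exec_start@4 write@6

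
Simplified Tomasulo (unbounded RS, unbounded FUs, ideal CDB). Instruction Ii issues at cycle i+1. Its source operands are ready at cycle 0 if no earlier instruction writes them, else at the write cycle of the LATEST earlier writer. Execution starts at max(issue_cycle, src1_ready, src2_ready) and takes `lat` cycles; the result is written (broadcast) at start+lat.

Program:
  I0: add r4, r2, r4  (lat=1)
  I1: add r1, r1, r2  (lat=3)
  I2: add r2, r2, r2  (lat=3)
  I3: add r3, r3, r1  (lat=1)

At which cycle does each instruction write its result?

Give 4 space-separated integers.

I0 add r4: issue@1 deps=(None,None) exec_start@1 write@2
I1 add r1: issue@2 deps=(None,None) exec_start@2 write@5
I2 add r2: issue@3 deps=(None,None) exec_start@3 write@6
I3 add r3: issue@4 deps=(None,1) exec_start@5 write@6

Answer: 2 5 6 6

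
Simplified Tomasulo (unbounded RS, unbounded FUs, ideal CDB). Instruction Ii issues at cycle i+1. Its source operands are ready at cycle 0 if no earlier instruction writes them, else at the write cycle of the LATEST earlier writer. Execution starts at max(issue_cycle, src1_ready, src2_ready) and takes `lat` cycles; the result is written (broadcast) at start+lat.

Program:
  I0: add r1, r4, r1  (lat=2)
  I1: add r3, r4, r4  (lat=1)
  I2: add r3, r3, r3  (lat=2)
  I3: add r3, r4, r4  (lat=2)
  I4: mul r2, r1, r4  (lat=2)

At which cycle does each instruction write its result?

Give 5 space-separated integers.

Answer: 3 3 5 6 7

Derivation:
I0 add r1: issue@1 deps=(None,None) exec_start@1 write@3
I1 add r3: issue@2 deps=(None,None) exec_start@2 write@3
I2 add r3: issue@3 deps=(1,1) exec_start@3 write@5
I3 add r3: issue@4 deps=(None,None) exec_start@4 write@6
I4 mul r2: issue@5 deps=(0,None) exec_start@5 write@7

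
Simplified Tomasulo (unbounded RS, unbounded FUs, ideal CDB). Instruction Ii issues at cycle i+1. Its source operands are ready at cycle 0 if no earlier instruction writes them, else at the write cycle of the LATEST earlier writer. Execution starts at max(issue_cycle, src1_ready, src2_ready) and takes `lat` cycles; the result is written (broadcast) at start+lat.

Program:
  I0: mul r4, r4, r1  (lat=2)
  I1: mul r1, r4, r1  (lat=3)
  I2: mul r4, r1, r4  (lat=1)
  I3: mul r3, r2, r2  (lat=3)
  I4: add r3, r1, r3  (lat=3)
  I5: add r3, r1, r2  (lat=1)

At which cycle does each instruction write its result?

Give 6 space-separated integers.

Answer: 3 6 7 7 10 7

Derivation:
I0 mul r4: issue@1 deps=(None,None) exec_start@1 write@3
I1 mul r1: issue@2 deps=(0,None) exec_start@3 write@6
I2 mul r4: issue@3 deps=(1,0) exec_start@6 write@7
I3 mul r3: issue@4 deps=(None,None) exec_start@4 write@7
I4 add r3: issue@5 deps=(1,3) exec_start@7 write@10
I5 add r3: issue@6 deps=(1,None) exec_start@6 write@7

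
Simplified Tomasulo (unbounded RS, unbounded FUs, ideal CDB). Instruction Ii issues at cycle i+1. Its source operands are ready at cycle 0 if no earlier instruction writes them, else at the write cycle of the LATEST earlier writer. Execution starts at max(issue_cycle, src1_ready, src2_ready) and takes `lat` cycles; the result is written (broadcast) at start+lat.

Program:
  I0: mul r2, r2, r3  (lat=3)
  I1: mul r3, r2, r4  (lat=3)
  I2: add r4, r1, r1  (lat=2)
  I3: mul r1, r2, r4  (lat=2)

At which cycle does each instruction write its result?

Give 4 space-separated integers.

Answer: 4 7 5 7

Derivation:
I0 mul r2: issue@1 deps=(None,None) exec_start@1 write@4
I1 mul r3: issue@2 deps=(0,None) exec_start@4 write@7
I2 add r4: issue@3 deps=(None,None) exec_start@3 write@5
I3 mul r1: issue@4 deps=(0,2) exec_start@5 write@7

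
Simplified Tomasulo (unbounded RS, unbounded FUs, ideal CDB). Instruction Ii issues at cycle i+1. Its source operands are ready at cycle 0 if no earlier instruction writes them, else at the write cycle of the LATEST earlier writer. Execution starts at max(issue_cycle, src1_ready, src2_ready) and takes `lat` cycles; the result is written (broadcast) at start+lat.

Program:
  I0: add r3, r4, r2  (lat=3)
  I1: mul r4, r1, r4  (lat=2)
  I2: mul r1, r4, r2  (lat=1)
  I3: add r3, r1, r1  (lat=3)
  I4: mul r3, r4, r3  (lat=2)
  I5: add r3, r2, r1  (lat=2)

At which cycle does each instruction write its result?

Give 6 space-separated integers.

Answer: 4 4 5 8 10 8

Derivation:
I0 add r3: issue@1 deps=(None,None) exec_start@1 write@4
I1 mul r4: issue@2 deps=(None,None) exec_start@2 write@4
I2 mul r1: issue@3 deps=(1,None) exec_start@4 write@5
I3 add r3: issue@4 deps=(2,2) exec_start@5 write@8
I4 mul r3: issue@5 deps=(1,3) exec_start@8 write@10
I5 add r3: issue@6 deps=(None,2) exec_start@6 write@8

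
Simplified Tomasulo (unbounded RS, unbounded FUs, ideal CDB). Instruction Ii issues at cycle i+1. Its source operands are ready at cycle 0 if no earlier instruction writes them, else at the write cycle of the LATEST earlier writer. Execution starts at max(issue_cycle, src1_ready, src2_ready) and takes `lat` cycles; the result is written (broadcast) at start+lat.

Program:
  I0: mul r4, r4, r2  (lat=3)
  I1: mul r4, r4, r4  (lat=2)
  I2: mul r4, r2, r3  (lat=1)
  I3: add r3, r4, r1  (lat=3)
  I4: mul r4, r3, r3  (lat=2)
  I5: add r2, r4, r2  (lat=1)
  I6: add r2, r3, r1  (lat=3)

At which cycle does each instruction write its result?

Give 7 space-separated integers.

I0 mul r4: issue@1 deps=(None,None) exec_start@1 write@4
I1 mul r4: issue@2 deps=(0,0) exec_start@4 write@6
I2 mul r4: issue@3 deps=(None,None) exec_start@3 write@4
I3 add r3: issue@4 deps=(2,None) exec_start@4 write@7
I4 mul r4: issue@5 deps=(3,3) exec_start@7 write@9
I5 add r2: issue@6 deps=(4,None) exec_start@9 write@10
I6 add r2: issue@7 deps=(3,None) exec_start@7 write@10

Answer: 4 6 4 7 9 10 10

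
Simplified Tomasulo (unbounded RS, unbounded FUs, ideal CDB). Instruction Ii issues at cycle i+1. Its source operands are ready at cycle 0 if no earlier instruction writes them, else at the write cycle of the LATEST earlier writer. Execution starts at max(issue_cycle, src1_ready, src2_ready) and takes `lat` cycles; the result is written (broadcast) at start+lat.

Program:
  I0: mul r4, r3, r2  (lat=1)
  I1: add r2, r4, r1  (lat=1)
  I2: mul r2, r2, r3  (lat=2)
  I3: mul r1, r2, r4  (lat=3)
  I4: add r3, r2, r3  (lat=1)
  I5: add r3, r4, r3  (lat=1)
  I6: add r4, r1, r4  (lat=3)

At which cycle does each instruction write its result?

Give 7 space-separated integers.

I0 mul r4: issue@1 deps=(None,None) exec_start@1 write@2
I1 add r2: issue@2 deps=(0,None) exec_start@2 write@3
I2 mul r2: issue@3 deps=(1,None) exec_start@3 write@5
I3 mul r1: issue@4 deps=(2,0) exec_start@5 write@8
I4 add r3: issue@5 deps=(2,None) exec_start@5 write@6
I5 add r3: issue@6 deps=(0,4) exec_start@6 write@7
I6 add r4: issue@7 deps=(3,0) exec_start@8 write@11

Answer: 2 3 5 8 6 7 11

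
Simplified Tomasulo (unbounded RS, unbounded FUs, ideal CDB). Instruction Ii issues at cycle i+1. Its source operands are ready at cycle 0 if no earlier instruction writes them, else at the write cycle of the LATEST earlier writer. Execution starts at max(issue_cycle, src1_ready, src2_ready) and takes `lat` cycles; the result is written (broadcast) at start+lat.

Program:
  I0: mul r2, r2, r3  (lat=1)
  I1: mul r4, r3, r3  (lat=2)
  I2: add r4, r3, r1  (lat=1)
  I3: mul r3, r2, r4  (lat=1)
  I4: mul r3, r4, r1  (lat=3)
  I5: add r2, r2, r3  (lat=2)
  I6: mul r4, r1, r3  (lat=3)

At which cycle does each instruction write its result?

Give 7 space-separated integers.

Answer: 2 4 4 5 8 10 11

Derivation:
I0 mul r2: issue@1 deps=(None,None) exec_start@1 write@2
I1 mul r4: issue@2 deps=(None,None) exec_start@2 write@4
I2 add r4: issue@3 deps=(None,None) exec_start@3 write@4
I3 mul r3: issue@4 deps=(0,2) exec_start@4 write@5
I4 mul r3: issue@5 deps=(2,None) exec_start@5 write@8
I5 add r2: issue@6 deps=(0,4) exec_start@8 write@10
I6 mul r4: issue@7 deps=(None,4) exec_start@8 write@11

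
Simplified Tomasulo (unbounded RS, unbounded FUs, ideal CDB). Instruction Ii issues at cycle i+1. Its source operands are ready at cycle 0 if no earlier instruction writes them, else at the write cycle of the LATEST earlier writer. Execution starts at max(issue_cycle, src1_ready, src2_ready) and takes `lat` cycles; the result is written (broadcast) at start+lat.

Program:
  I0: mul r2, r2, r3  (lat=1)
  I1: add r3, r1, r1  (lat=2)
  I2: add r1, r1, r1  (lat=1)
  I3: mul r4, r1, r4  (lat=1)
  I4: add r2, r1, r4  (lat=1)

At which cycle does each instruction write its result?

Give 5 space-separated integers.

I0 mul r2: issue@1 deps=(None,None) exec_start@1 write@2
I1 add r3: issue@2 deps=(None,None) exec_start@2 write@4
I2 add r1: issue@3 deps=(None,None) exec_start@3 write@4
I3 mul r4: issue@4 deps=(2,None) exec_start@4 write@5
I4 add r2: issue@5 deps=(2,3) exec_start@5 write@6

Answer: 2 4 4 5 6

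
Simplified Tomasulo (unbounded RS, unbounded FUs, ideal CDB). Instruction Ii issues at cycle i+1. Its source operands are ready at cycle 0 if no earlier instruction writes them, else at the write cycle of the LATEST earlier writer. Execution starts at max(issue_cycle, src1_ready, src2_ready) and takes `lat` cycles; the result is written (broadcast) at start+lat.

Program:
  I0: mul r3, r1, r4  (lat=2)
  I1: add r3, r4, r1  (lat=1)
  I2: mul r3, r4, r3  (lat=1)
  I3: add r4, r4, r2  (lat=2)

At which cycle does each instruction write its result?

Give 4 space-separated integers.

Answer: 3 3 4 6

Derivation:
I0 mul r3: issue@1 deps=(None,None) exec_start@1 write@3
I1 add r3: issue@2 deps=(None,None) exec_start@2 write@3
I2 mul r3: issue@3 deps=(None,1) exec_start@3 write@4
I3 add r4: issue@4 deps=(None,None) exec_start@4 write@6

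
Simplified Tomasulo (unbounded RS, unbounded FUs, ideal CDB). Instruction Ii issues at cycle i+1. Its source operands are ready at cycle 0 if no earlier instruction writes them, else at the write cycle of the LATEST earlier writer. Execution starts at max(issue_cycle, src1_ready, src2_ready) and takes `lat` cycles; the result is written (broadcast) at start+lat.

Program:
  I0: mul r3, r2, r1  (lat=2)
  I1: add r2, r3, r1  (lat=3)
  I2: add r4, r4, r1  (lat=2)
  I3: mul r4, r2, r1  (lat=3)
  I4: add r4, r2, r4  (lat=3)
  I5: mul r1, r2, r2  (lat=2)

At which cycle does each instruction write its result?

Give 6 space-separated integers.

Answer: 3 6 5 9 12 8

Derivation:
I0 mul r3: issue@1 deps=(None,None) exec_start@1 write@3
I1 add r2: issue@2 deps=(0,None) exec_start@3 write@6
I2 add r4: issue@3 deps=(None,None) exec_start@3 write@5
I3 mul r4: issue@4 deps=(1,None) exec_start@6 write@9
I4 add r4: issue@5 deps=(1,3) exec_start@9 write@12
I5 mul r1: issue@6 deps=(1,1) exec_start@6 write@8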